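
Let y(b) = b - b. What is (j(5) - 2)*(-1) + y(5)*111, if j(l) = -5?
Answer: 7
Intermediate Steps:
y(b) = 0
(j(5) - 2)*(-1) + y(5)*111 = (-5 - 2)*(-1) + 0*111 = -7*(-1) + 0 = 7 + 0 = 7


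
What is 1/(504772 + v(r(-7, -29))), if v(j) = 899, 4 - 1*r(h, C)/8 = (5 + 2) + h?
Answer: 1/505671 ≈ 1.9776e-6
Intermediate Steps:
r(h, C) = -24 - 8*h (r(h, C) = 32 - 8*((5 + 2) + h) = 32 - 8*(7 + h) = 32 + (-56 - 8*h) = -24 - 8*h)
1/(504772 + v(r(-7, -29))) = 1/(504772 + 899) = 1/505671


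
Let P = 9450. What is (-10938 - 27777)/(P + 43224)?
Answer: -12905/17558 ≈ -0.73499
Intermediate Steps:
(-10938 - 27777)/(P + 43224) = (-10938 - 27777)/(9450 + 43224) = -38715/52674 = -38715*1/52674 = -12905/17558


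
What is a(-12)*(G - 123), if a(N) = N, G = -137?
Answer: 3120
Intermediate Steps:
a(-12)*(G - 123) = -12*(-137 - 123) = -12*(-260) = 3120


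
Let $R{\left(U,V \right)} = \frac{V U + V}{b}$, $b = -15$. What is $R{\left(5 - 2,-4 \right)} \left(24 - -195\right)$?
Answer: $\frac{1168}{5} \approx 233.6$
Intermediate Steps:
$R{\left(U,V \right)} = - \frac{V}{15} - \frac{U V}{15}$ ($R{\left(U,V \right)} = \frac{V U + V}{-15} = \left(U V + V\right) \left(- \frac{1}{15}\right) = \left(V + U V\right) \left(- \frac{1}{15}\right) = - \frac{V}{15} - \frac{U V}{15}$)
$R{\left(5 - 2,-4 \right)} \left(24 - -195\right) = \left(- \frac{1}{15}\right) \left(-4\right) \left(1 + \left(5 - 2\right)\right) \left(24 - -195\right) = \left(- \frac{1}{15}\right) \left(-4\right) \left(1 + 3\right) \left(24 + \left(-44 + 239\right)\right) = \left(- \frac{1}{15}\right) \left(-4\right) 4 \left(24 + 195\right) = \frac{16}{15} \cdot 219 = \frac{1168}{5}$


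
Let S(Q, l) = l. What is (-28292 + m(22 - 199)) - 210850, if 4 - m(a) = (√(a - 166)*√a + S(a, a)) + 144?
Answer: -239105 + 7*√1239 ≈ -2.3886e+5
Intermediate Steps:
m(a) = -140 - a - √a*√(-166 + a) (m(a) = 4 - ((√(a - 166)*√a + a) + 144) = 4 - ((√(-166 + a)*√a + a) + 144) = 4 - ((√a*√(-166 + a) + a) + 144) = 4 - ((a + √a*√(-166 + a)) + 144) = 4 - (144 + a + √a*√(-166 + a)) = 4 + (-144 - a - √a*√(-166 + a)) = -140 - a - √a*√(-166 + a))
(-28292 + m(22 - 199)) - 210850 = (-28292 + (-140 - (22 - 199) - √(22 - 199)*√(-166 + (22 - 199)))) - 210850 = (-28292 + (-140 - 1*(-177) - √(-177)*√(-166 - 177))) - 210850 = (-28292 + (-140 + 177 - I*√177*√(-343))) - 210850 = (-28292 + (-140 + 177 - I*√177*7*I*√7)) - 210850 = (-28292 + (-140 + 177 + 7*√1239)) - 210850 = (-28292 + (37 + 7*√1239)) - 210850 = (-28255 + 7*√1239) - 210850 = -239105 + 7*√1239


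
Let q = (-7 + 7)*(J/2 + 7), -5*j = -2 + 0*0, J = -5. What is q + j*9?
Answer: 18/5 ≈ 3.6000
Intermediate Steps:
j = ⅖ (j = -(-2 + 0*0)/5 = -(-2 + 0)/5 = -⅕*(-2) = ⅖ ≈ 0.40000)
q = 0 (q = (-7 + 7)*(-5/2 + 7) = 0*(-5*½ + 7) = 0*(-5/2 + 7) = 0*(9/2) = 0)
q + j*9 = 0 + (⅖)*9 = 0 + 18/5 = 18/5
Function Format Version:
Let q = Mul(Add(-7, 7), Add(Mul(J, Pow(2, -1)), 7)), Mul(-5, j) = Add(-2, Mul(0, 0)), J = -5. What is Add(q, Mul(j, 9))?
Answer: Rational(18, 5) ≈ 3.6000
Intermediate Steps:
j = Rational(2, 5) (j = Mul(Rational(-1, 5), Add(-2, Mul(0, 0))) = Mul(Rational(-1, 5), Add(-2, 0)) = Mul(Rational(-1, 5), -2) = Rational(2, 5) ≈ 0.40000)
q = 0 (q = Mul(Add(-7, 7), Add(Mul(-5, Pow(2, -1)), 7)) = Mul(0, Add(Mul(-5, Rational(1, 2)), 7)) = Mul(0, Add(Rational(-5, 2), 7)) = Mul(0, Rational(9, 2)) = 0)
Add(q, Mul(j, 9)) = Add(0, Mul(Rational(2, 5), 9)) = Add(0, Rational(18, 5)) = Rational(18, 5)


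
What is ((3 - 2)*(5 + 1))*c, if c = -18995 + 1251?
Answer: -106464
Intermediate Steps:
c = -17744
((3 - 2)*(5 + 1))*c = ((3 - 2)*(5 + 1))*(-17744) = (1*6)*(-17744) = 6*(-17744) = -106464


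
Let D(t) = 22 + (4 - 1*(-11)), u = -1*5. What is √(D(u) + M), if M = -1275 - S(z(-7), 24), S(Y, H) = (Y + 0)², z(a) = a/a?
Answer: I*√1239 ≈ 35.199*I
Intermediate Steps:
z(a) = 1
u = -5
S(Y, H) = Y²
D(t) = 37 (D(t) = 22 + (4 + 11) = 22 + 15 = 37)
M = -1276 (M = -1275 - 1*1² = -1275 - 1*1 = -1275 - 1 = -1276)
√(D(u) + M) = √(37 - 1276) = √(-1239) = I*√1239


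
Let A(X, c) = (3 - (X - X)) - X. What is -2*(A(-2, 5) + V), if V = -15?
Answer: 20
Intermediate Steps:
A(X, c) = 3 - X (A(X, c) = (3 - 1*0) - X = (3 + 0) - X = 3 - X)
-2*(A(-2, 5) + V) = -2*((3 - 1*(-2)) - 15) = -2*((3 + 2) - 15) = -2*(5 - 15) = -2*(-10) = 20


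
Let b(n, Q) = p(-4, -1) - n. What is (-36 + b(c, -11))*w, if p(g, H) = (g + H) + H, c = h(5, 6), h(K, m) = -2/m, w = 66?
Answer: -2750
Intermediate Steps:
c = -⅓ (c = -2/6 = -2*⅙ = -⅓ ≈ -0.33333)
p(g, H) = g + 2*H (p(g, H) = (H + g) + H = g + 2*H)
b(n, Q) = -6 - n (b(n, Q) = (-4 + 2*(-1)) - n = (-4 - 2) - n = -6 - n)
(-36 + b(c, -11))*w = (-36 + (-6 - 1*(-⅓)))*66 = (-36 + (-6 + ⅓))*66 = (-36 - 17/3)*66 = -125/3*66 = -2750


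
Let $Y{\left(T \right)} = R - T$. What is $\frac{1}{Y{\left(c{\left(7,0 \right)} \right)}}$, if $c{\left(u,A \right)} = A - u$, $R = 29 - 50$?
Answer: $- \frac{1}{14} \approx -0.071429$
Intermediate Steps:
$R = -21$
$Y{\left(T \right)} = -21 - T$
$\frac{1}{Y{\left(c{\left(7,0 \right)} \right)}} = \frac{1}{-21 - \left(0 - 7\right)} = \frac{1}{-21 - -7} = \frac{1}{-21 + 7} = \frac{1}{-14} = - \frac{1}{14}$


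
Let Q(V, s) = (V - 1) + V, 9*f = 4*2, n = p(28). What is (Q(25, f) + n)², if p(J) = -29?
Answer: 400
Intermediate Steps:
n = -29
f = 8/9 (f = (4*2)/9 = (⅑)*8 = 8/9 ≈ 0.88889)
Q(V, s) = -1 + 2*V (Q(V, s) = (-1 + V) + V = -1 + 2*V)
(Q(25, f) + n)² = ((-1 + 2*25) - 29)² = ((-1 + 50) - 29)² = (49 - 29)² = 20² = 400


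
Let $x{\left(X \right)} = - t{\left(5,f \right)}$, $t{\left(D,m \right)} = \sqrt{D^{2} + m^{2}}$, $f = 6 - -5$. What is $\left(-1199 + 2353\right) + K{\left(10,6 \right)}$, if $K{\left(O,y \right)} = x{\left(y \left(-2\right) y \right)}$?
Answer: $1154 - \sqrt{146} \approx 1141.9$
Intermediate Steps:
$f = 11$ ($f = 6 + 5 = 11$)
$x{\left(X \right)} = - \sqrt{146}$ ($x{\left(X \right)} = - \sqrt{5^{2} + 11^{2}} = - \sqrt{25 + 121} = - \sqrt{146}$)
$K{\left(O,y \right)} = - \sqrt{146}$
$\left(-1199 + 2353\right) + K{\left(10,6 \right)} = \left(-1199 + 2353\right) - \sqrt{146} = 1154 - \sqrt{146}$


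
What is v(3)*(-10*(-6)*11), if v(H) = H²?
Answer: 5940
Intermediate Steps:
v(3)*(-10*(-6)*11) = 3²*(-10*(-6)*11) = 9*(60*11) = 9*660 = 5940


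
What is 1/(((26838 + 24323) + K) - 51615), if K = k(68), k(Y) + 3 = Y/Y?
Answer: -1/456 ≈ -0.0021930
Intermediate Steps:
k(Y) = -2 (k(Y) = -3 + Y/Y = -3 + 1 = -2)
K = -2
1/(((26838 + 24323) + K) - 51615) = 1/(((26838 + 24323) - 2) - 51615) = 1/((51161 - 2) - 51615) = 1/(51159 - 51615) = 1/(-456) = -1/456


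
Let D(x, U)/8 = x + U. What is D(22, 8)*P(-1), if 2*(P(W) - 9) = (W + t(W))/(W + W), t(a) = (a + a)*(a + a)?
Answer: 1980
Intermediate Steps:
t(a) = 4*a² (t(a) = (2*a)*(2*a) = 4*a²)
P(W) = 9 + (W + 4*W²)/(4*W) (P(W) = 9 + ((W + 4*W²)/(W + W))/2 = 9 + ((W + 4*W²)/((2*W)))/2 = 9 + ((W + 4*W²)*(1/(2*W)))/2 = 9 + ((W + 4*W²)/(2*W))/2 = 9 + (W + 4*W²)/(4*W))
D(x, U) = 8*U + 8*x (D(x, U) = 8*(x + U) = 8*(U + x) = 8*U + 8*x)
D(22, 8)*P(-1) = (8*8 + 8*22)*(37/4 - 1) = (64 + 176)*(33/4) = 240*(33/4) = 1980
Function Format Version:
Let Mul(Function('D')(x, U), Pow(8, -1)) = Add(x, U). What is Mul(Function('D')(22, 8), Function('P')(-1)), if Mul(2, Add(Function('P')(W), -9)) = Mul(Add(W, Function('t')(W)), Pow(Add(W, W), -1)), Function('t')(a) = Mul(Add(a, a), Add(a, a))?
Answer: 1980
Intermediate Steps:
Function('t')(a) = Mul(4, Pow(a, 2)) (Function('t')(a) = Mul(Mul(2, a), Mul(2, a)) = Mul(4, Pow(a, 2)))
Function('P')(W) = Add(9, Mul(Rational(1, 4), Pow(W, -1), Add(W, Mul(4, Pow(W, 2))))) (Function('P')(W) = Add(9, Mul(Rational(1, 2), Mul(Add(W, Mul(4, Pow(W, 2))), Pow(Add(W, W), -1)))) = Add(9, Mul(Rational(1, 2), Mul(Add(W, Mul(4, Pow(W, 2))), Pow(Mul(2, W), -1)))) = Add(9, Mul(Rational(1, 2), Mul(Add(W, Mul(4, Pow(W, 2))), Mul(Rational(1, 2), Pow(W, -1))))) = Add(9, Mul(Rational(1, 2), Mul(Rational(1, 2), Pow(W, -1), Add(W, Mul(4, Pow(W, 2)))))) = Add(9, Mul(Rational(1, 4), Pow(W, -1), Add(W, Mul(4, Pow(W, 2))))))
Function('D')(x, U) = Add(Mul(8, U), Mul(8, x)) (Function('D')(x, U) = Mul(8, Add(x, U)) = Mul(8, Add(U, x)) = Add(Mul(8, U), Mul(8, x)))
Mul(Function('D')(22, 8), Function('P')(-1)) = Mul(Add(Mul(8, 8), Mul(8, 22)), Add(Rational(37, 4), -1)) = Mul(Add(64, 176), Rational(33, 4)) = Mul(240, Rational(33, 4)) = 1980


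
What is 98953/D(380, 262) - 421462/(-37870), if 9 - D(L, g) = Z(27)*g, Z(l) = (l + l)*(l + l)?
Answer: 159121226518/14466018105 ≈ 11.000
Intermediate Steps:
Z(l) = 4*l² (Z(l) = (2*l)*(2*l) = 4*l²)
D(L, g) = 9 - 2916*g (D(L, g) = 9 - 4*27²*g = 9 - 4*729*g = 9 - 2916*g)
98953/D(380, 262) - 421462/(-37870) = 98953/(9 - 2916*262) - 421462/(-37870) = 98953/(9 - 763992) - 421462*(-1/37870) = 98953/(-763983) + 210731/18935 = 98953*(-1/763983) + 210731/18935 = -98953/763983 + 210731/18935 = 159121226518/14466018105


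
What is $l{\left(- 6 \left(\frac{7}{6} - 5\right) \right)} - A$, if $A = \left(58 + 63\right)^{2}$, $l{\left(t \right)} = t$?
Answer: $-14618$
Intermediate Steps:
$A = 14641$ ($A = 121^{2} = 14641$)
$l{\left(- 6 \left(\frac{7}{6} - 5\right) \right)} - A = - 6 \left(\frac{7}{6} - 5\right) - 14641 = \left(-6\right) \left(- \frac{23}{6}\right) - 14641 = 23 - 14641 = -14618$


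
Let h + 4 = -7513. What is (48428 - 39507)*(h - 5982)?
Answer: -120424579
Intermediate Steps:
h = -7517 (h = -4 - 7513 = -7517)
(48428 - 39507)*(h - 5982) = (48428 - 39507)*(-7517 - 5982) = 8921*(-13499) = -120424579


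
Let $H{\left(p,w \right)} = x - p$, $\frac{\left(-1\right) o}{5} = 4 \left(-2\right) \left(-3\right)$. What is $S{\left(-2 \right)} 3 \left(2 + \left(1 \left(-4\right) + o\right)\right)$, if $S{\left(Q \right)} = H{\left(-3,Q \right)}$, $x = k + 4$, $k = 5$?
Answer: $-4392$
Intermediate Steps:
$x = 9$ ($x = 5 + 4 = 9$)
$o = -120$ ($o = - 5 \cdot 4 \left(-2\right) \left(-3\right) = - 5 \left(\left(-8\right) \left(-3\right)\right) = \left(-5\right) 24 = -120$)
$H{\left(p,w \right)} = 9 - p$
$S{\left(Q \right)} = 12$ ($S{\left(Q \right)} = 9 - -3 = 9 + 3 = 12$)
$S{\left(-2 \right)} 3 \left(2 + \left(1 \left(-4\right) + o\right)\right) = 12 \cdot 3 \left(2 + \left(1 \left(-4\right) - 120\right)\right) = 36 \left(2 - 124\right) = 36 \left(-122\right) = -4392$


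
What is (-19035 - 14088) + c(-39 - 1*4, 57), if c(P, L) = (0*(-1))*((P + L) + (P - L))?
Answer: -33123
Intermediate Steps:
c(P, L) = 0 (c(P, L) = 0*((L + P) + (P - L)) = 0*(2*P) = 0)
(-19035 - 14088) + c(-39 - 1*4, 57) = (-19035 - 14088) + 0 = -33123 + 0 = -33123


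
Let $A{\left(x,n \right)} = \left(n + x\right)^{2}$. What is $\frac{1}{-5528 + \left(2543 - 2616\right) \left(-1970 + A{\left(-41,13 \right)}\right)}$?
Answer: $\frac{1}{81050} \approx 1.2338 \cdot 10^{-5}$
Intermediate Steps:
$\frac{1}{-5528 + \left(2543 - 2616\right) \left(-1970 + A{\left(-41,13 \right)}\right)} = \frac{1}{-5528 + \left(2543 - 2616\right) \left(-1970 + \left(13 - 41\right)^{2}\right)} = \frac{1}{-5528 - 73 \left(-1970 + \left(-28\right)^{2}\right)} = \frac{1}{-5528 - 73 \left(-1970 + 784\right)} = \frac{1}{-5528 - -86578} = \frac{1}{-5528 + 86578} = \frac{1}{81050}$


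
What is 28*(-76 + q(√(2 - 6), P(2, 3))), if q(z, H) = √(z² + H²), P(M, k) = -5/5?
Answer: -2128 + 28*I*√3 ≈ -2128.0 + 48.497*I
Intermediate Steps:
P(M, k) = -1 (P(M, k) = -5*⅕ = -1)
q(z, H) = √(H² + z²)
28*(-76 + q(√(2 - 6), P(2, 3))) = 28*(-76 + √((-1)² + (√(2 - 6))²)) = 28*(-76 + √(1 + (√(-4))²)) = 28*(-76 + √(1 + (2*I)²)) = 28*(-76 + √(1 - 4)) = 28*(-76 + √(-3)) = 28*(-76 + I*√3) = -2128 + 28*I*√3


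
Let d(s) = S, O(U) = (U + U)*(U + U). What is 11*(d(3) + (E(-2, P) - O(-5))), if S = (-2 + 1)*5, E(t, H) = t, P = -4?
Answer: -1177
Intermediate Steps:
S = -5 (S = -1*5 = -5)
O(U) = 4*U² (O(U) = (2*U)*(2*U) = 4*U²)
d(s) = -5
11*(d(3) + (E(-2, P) - O(-5))) = 11*(-5 + (-2 - 4*(-5)²)) = 11*(-5 + (-2 - 4*25)) = 11*(-5 + (-2 - 1*100)) = 11*(-5 + (-2 - 100)) = 11*(-5 - 102) = 11*(-107) = -1177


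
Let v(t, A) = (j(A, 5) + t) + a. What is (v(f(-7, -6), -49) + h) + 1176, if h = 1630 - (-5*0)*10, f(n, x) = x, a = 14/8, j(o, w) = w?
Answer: 11227/4 ≈ 2806.8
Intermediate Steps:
a = 7/4 (a = 14*(⅛) = 7/4 ≈ 1.7500)
v(t, A) = 27/4 + t (v(t, A) = (5 + t) + 7/4 = 27/4 + t)
h = 1630 (h = 1630 - 0*10 = 1630 - 1*0 = 1630 + 0 = 1630)
(v(f(-7, -6), -49) + h) + 1176 = ((27/4 - 6) + 1630) + 1176 = (¾ + 1630) + 1176 = 6523/4 + 1176 = 11227/4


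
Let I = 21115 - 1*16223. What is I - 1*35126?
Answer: -30234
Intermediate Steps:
I = 4892 (I = 21115 - 16223 = 4892)
I - 1*35126 = 4892 - 1*35126 = 4892 - 35126 = -30234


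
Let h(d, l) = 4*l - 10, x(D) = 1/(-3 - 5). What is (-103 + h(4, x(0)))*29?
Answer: -6583/2 ≈ -3291.5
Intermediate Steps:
x(D) = -⅛ (x(D) = 1/(-8) = -⅛)
h(d, l) = -10 + 4*l
(-103 + h(4, x(0)))*29 = (-103 + (-10 + 4*(-⅛)))*29 = (-103 + (-10 - ½))*29 = (-103 - 21/2)*29 = -227/2*29 = -6583/2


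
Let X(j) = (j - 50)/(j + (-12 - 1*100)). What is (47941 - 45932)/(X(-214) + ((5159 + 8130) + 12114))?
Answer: 327467/4140821 ≈ 0.079083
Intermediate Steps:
X(j) = (-50 + j)/(-112 + j) (X(j) = (-50 + j)/(j + (-12 - 100)) = (-50 + j)/(j - 112) = (-50 + j)/(-112 + j))
(47941 - 45932)/(X(-214) + ((5159 + 8130) + 12114)) = (47941 - 45932)/((-50 - 214)/(-112 - 214) + ((5159 + 8130) + 12114)) = 2009/(-264/(-326) + (13289 + 12114)) = 2009/(-1/326*(-264) + 25403) = 2009/(132/163 + 25403) = 2009/(4140821/163) = 2009*(163/4140821) = 327467/4140821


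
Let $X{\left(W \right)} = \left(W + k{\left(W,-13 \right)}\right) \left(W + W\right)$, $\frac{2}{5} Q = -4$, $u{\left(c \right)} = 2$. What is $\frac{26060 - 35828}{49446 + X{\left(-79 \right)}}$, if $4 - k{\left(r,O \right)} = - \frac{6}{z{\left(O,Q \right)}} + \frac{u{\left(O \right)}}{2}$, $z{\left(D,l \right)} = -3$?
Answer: $- \frac{1628}{10295} \approx -0.15813$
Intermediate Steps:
$Q = -10$ ($Q = \frac{5}{2} \left(-4\right) = -10$)
$k{\left(r,O \right)} = 1$ ($k{\left(r,O \right)} = 4 - \left(- \frac{6}{-3} + \frac{2}{2}\right) = 4 - \left(\left(-6\right) \left(- \frac{1}{3}\right) + 2 \cdot \frac{1}{2}\right) = 4 - \left(2 + 1\right) = 4 - 3 = 1$)
$X{\left(W \right)} = 2 W \left(1 + W\right)$ ($X{\left(W \right)} = \left(W + 1\right) \left(W + W\right) = \left(1 + W\right) 2 W = 2 W \left(1 + W\right)$)
$\frac{26060 - 35828}{49446 + X{\left(-79 \right)}} = \frac{26060 - 35828}{49446 + 2 \left(-79\right) \left(1 - 79\right)} = - \frac{9768}{49446 + 2 \left(-79\right) \left(-78\right)} = - \frac{9768}{49446 + 12324} = - \frac{9768}{61770} = \left(-9768\right) \frac{1}{61770} = - \frac{1628}{10295}$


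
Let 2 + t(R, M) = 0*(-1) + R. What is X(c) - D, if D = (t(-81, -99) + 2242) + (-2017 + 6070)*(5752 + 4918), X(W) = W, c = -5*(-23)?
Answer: -43247554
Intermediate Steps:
t(R, M) = -2 + R (t(R, M) = -2 + (0*(-1) + R) = -2 + (0 + R) = -2 + R)
c = 115
D = 43247669 (D = ((-2 - 81) + 2242) + (-2017 + 6070)*(5752 + 4918) = (-83 + 2242) + 4053*10670 = 2159 + 43245510 = 43247669)
X(c) - D = 115 - 1*43247669 = 115 - 43247669 = -43247554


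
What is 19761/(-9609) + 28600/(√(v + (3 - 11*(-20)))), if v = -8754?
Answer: -6587/3203 - 28600*I*√8531/8531 ≈ -2.0565 - 309.65*I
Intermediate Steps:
19761/(-9609) + 28600/(√(v + (3 - 11*(-20)))) = 19761/(-9609) + 28600/(√(-8754 + (3 - 11*(-20)))) = 19761*(-1/9609) + 28600/(√(-8754 + (3 + 220))) = -6587/3203 + 28600/(√(-8754 + 223)) = -6587/3203 + 28600/(√(-8531)) = -6587/3203 + 28600/((I*√8531)) = -6587/3203 + 28600*(-I*√8531/8531) = -6587/3203 - 28600*I*√8531/8531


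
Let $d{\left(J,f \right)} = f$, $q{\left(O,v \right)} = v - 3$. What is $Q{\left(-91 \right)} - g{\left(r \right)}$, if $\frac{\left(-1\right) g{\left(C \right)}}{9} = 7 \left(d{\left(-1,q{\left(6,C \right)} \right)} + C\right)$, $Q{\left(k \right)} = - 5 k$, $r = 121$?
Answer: $15512$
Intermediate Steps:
$q{\left(O,v \right)} = -3 + v$ ($q{\left(O,v \right)} = v - 3 = -3 + v$)
$g{\left(C \right)} = 189 - 126 C$ ($g{\left(C \right)} = - 9 \cdot 7 \left(\left(-3 + C\right) + C\right) = - 9 \cdot 7 \left(-3 + 2 C\right) = - 9 \left(-21 + 14 C\right) = 189 - 126 C$)
$Q{\left(-91 \right)} - g{\left(r \right)} = \left(-5\right) \left(-91\right) - \left(189 - 15246\right) = 455 - \left(189 - 15246\right) = 455 - -15057 = 455 + 15057 = 15512$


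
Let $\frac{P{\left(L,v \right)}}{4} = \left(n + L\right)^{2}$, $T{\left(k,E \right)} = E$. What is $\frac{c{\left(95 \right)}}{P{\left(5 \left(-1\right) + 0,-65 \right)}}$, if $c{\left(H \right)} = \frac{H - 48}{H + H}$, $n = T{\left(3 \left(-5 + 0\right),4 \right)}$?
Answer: $\frac{47}{760} \approx 0.061842$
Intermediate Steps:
$n = 4$
$P{\left(L,v \right)} = 4 \left(4 + L\right)^{2}$
$c{\left(H \right)} = \frac{-48 + H}{2 H}$
$\frac{c{\left(95 \right)}}{P{\left(5 \left(-1\right) + 0,-65 \right)}} = \frac{\frac{1}{2} \cdot \frac{1}{95} \left(-48 + 95\right)}{4 \left(4 + \left(5 \left(-1\right) + 0\right)\right)^{2}} = \frac{\frac{1}{2} \cdot \frac{1}{95} \cdot 47}{4 \left(4 + \left(-5 + 0\right)\right)^{2}} = \frac{47}{190 \cdot 4 \left(4 - 5\right)^{2}} = \frac{47}{190 \cdot 4 \left(-1\right)^{2}} = \frac{47}{190 \cdot 4 \cdot 1} = \frac{47}{190 \cdot 4} = \frac{47}{190} \cdot \frac{1}{4} = \frac{47}{760}$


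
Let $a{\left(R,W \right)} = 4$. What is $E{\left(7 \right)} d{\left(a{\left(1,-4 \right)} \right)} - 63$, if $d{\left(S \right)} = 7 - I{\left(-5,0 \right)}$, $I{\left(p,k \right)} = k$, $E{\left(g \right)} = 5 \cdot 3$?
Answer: $42$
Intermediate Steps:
$E{\left(g \right)} = 15$
$d{\left(S \right)} = 7$ ($d{\left(S \right)} = 7 - 0 = 7 + 0 = 7$)
$E{\left(7 \right)} d{\left(a{\left(1,-4 \right)} \right)} - 63 = 15 \cdot 7 - 63 = 105 - 63 = 42$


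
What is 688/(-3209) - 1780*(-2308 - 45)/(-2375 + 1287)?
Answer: -3360282901/872848 ≈ -3849.8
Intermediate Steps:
688/(-3209) - 1780*(-2308 - 45)/(-2375 + 1287) = 688*(-1/3209) - 1780/((-1088/(-2353))) = -688/3209 - 1780/((-1088*(-1/2353))) = -688/3209 - 1780/1088/2353 = -688/3209 - 1780*2353/1088 = -688/3209 - 1047085/272 = -3360282901/872848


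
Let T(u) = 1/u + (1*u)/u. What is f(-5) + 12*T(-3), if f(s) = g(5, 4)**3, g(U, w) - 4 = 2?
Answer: 224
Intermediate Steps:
g(U, w) = 6 (g(U, w) = 4 + 2 = 6)
f(s) = 216 (f(s) = 6**3 = 216)
T(u) = 1 + 1/u (T(u) = 1/u + u/u = 1/u + 1 = 1 + 1/u)
f(-5) + 12*T(-3) = 216 + 12*((1 - 3)/(-3)) = 216 + 12*(-1/3*(-2)) = 216 + 12*(2/3) = 216 + 8 = 224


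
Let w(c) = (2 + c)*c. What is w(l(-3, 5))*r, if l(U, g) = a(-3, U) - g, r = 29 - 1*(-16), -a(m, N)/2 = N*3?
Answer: 8775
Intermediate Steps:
a(m, N) = -6*N (a(m, N) = -2*N*3 = -6*N)
r = 45 (r = 29 + 16 = 45)
l(U, g) = -g - 6*U (l(U, g) = -6*U - g = -g - 6*U)
w(c) = c*(2 + c)
w(l(-3, 5))*r = ((-1*5 - 6*(-3))*(2 + (-1*5 - 6*(-3))))*45 = ((-5 + 18)*(2 + (-5 + 18)))*45 = (13*(2 + 13))*45 = (13*15)*45 = 195*45 = 8775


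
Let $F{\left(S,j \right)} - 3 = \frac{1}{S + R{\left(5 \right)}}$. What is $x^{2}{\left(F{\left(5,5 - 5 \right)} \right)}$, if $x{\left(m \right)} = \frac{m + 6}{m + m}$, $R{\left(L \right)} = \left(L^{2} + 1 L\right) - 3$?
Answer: $\frac{83521}{37636} \approx 2.2192$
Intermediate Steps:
$R{\left(L \right)} = -3 + L + L^{2}$ ($R{\left(L \right)} = \left(L^{2} + L\right) - 3 = \left(L + L^{2}\right) - 3 = -3 + L + L^{2}$)
$F{\left(S,j \right)} = 3 + \frac{1}{27 + S}$ ($F{\left(S,j \right)} = 3 + \frac{1}{S + \left(-3 + 5 + 5^{2}\right)} = 3 + \frac{1}{S + \left(-3 + 5 + 25\right)} = 3 + \frac{1}{S + 27} = 3 + \frac{1}{27 + S}$)
$x{\left(m \right)} = \frac{6 + m}{2 m}$
$x^{2}{\left(F{\left(5,5 - 5 \right)} \right)} = \left(\frac{6 + \frac{82 + 3 \cdot 5}{27 + 5}}{2 \frac{82 + 3 \cdot 5}{27 + 5}}\right)^{2} = \left(\frac{6 + \frac{82 + 15}{32}}{2 \frac{82 + 15}{32}}\right)^{2} = \left(\frac{6 + \frac{1}{32} \cdot 97}{2 \cdot \frac{1}{32} \cdot 97}\right)^{2} = \left(\frac{6 + \frac{97}{32}}{2 \cdot \frac{97}{32}}\right)^{2} = \left(\frac{1}{2} \cdot \frac{32}{97} \cdot \frac{289}{32}\right)^{2} = \left(\frac{289}{194}\right)^{2} = \frac{83521}{37636}$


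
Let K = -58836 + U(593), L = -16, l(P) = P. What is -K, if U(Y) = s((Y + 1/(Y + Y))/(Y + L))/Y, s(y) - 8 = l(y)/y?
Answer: 34889739/593 ≈ 58836.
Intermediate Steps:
s(y) = 9 (s(y) = 8 + y/y = 8 + 1 = 9)
U(Y) = 9/Y
K = -34889739/593 (K = -58836 + 9/593 = -34889739/593 ≈ -58836.)
-K = -1*(-34889739/593) = 34889739/593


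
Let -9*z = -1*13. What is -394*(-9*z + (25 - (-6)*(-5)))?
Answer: 7092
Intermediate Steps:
z = 13/9 (z = -(-1)*13/9 = -⅑*(-13) = 13/9 ≈ 1.4444)
-394*(-9*z + (25 - (-6)*(-5))) = -394*(-9*13/9 + (25 - (-6)*(-5))) = -394*(-13 + (25 - 1*30)) = -394*(-13 + (25 - 30)) = -394*(-13 - 5) = -394*(-18) = 7092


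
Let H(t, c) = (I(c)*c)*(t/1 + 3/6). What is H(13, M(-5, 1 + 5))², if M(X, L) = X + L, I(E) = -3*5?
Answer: 164025/4 ≈ 41006.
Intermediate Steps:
I(E) = -15
M(X, L) = L + X
H(t, c) = -15*c*(½ + t) (H(t, c) = (-15*c)*(t/1 + 3/6) = (-15*c)*(t*1 + 3*(⅙)) = (-15*c)*(t + ½) = (-15*c)*(½ + t) = -15*c*(½ + t))
H(13, M(-5, 1 + 5))² = (-15*((1 + 5) - 5)*(1 + 2*13)/2)² = (-15*(6 - 5)*(1 + 26)/2)² = (-15/2*1*27)² = (-405/2)² = 164025/4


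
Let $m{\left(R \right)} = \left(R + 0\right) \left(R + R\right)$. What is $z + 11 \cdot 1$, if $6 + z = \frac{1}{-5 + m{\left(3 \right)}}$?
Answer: $\frac{66}{13} \approx 5.0769$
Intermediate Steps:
$m{\left(R \right)} = 2 R^{2}$ ($m{\left(R \right)} = R 2 R = 2 R^{2}$)
$z = - \frac{77}{13}$ ($z = -6 + \frac{1}{-5 + 2 \cdot 3^{2}} = -6 + \frac{1}{-5 + 2 \cdot 9} = -6 + \frac{1}{-5 + 18} = -6 + \frac{1}{13} = - \frac{77}{13} \approx -5.9231$)
$z + 11 \cdot 1 = - \frac{77}{13} + 11 \cdot 1 = - \frac{77}{13} + 11 = \frac{66}{13}$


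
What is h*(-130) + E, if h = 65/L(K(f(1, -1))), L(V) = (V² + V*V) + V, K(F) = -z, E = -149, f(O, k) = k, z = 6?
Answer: -9142/33 ≈ -277.03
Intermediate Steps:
K(F) = -6 (K(F) = -1*6 = -6)
L(V) = V + 2*V² (L(V) = (V² + V²) + V = 2*V² + V = V + 2*V²)
h = 65/66 (h = 65/((-6*(1 + 2*(-6)))) = 65/((-6*(1 - 12))) = 65/((-6*(-11))) = 65/66 ≈ 0.98485)
h*(-130) + E = (65/66)*(-130) - 149 = -4225/33 - 149 = -9142/33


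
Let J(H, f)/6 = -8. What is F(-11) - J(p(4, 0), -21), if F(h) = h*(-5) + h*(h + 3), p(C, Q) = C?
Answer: 191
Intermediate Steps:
J(H, f) = -48 (J(H, f) = 6*(-8) = -48)
F(h) = -5*h + h*(3 + h)
F(-11) - J(p(4, 0), -21) = -11*(-2 - 11) - 1*(-48) = -11*(-13) + 48 = 143 + 48 = 191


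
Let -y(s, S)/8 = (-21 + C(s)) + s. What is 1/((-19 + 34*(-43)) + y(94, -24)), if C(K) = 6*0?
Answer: -1/2065 ≈ -0.00048426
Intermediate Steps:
C(K) = 0
y(s, S) = 168 - 8*s (y(s, S) = -8*((-21 + 0) + s) = -8*(-21 + s) = 168 - 8*s)
1/((-19 + 34*(-43)) + y(94, -24)) = 1/((-19 + 34*(-43)) + (168 - 8*94)) = 1/((-19 - 1462) + (168 - 752)) = 1/(-1481 - 584) = 1/(-2065) = -1/2065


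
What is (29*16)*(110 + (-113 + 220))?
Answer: 100688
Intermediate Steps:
(29*16)*(110 + (-113 + 220)) = 464*(110 + 107) = 464*217 = 100688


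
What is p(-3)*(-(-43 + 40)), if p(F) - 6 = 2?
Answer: 24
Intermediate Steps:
p(F) = 8 (p(F) = 6 + 2 = 8)
p(-3)*(-(-43 + 40)) = 8*(-(-43 + 40)) = 8*(-1*(-3)) = 8*3 = 24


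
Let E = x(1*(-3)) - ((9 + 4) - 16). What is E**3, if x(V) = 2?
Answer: 125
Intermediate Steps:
E = 5 (E = 2 - ((9 + 4) - 16) = 2 - (13 - 16) = 2 - 1*(-3) = 2 + 3 = 5)
E**3 = 5**3 = 125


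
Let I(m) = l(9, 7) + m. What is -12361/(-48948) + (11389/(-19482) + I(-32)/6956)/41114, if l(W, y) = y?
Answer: 2869462839125189/11363354449334376 ≈ 0.25252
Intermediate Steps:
I(m) = 7 + m
-12361/(-48948) + (11389/(-19482) + I(-32)/6956)/41114 = -12361/(-48948) + (11389/(-19482) + (7 - 32)/6956)/41114 = -12361*(-1/48948) + (11389*(-1/19482) - 25*1/6956)*(1/41114) = 12361/48948 + (-11389/19482 - 25/6956)*(1/41114) = 12361/48948 - 39854467/67758396*1/41114 = 12361/48948 - 39854467/2785818693144 = 2869462839125189/11363354449334376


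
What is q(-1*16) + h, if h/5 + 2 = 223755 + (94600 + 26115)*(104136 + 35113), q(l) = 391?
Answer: 84048334331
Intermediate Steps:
h = 84048333940 (h = -10 + 5*(223755 + (94600 + 26115)*(104136 + 35113)) = -10 + 5*(223755 + 120715*139249) = -10 + 5*(223755 + 16809443035) = -10 + 5*16809666790 = -10 + 84048333950 = 84048333940)
q(-1*16) + h = 391 + 84048333940 = 84048334331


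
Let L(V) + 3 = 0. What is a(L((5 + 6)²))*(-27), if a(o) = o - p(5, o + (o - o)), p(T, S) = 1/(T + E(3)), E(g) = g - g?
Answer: 432/5 ≈ 86.400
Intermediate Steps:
E(g) = 0
L(V) = -3 (L(V) = -3 + 0 = -3)
p(T, S) = 1/T (p(T, S) = 1/(T + 0) = 1/T)
a(o) = -⅕ + o (a(o) = o - 1/5 = o - 1*⅕ = o - ⅕ = -⅕ + o)
a(L((5 + 6)²))*(-27) = (-⅕ - 3)*(-27) = -16/5*(-27) = 432/5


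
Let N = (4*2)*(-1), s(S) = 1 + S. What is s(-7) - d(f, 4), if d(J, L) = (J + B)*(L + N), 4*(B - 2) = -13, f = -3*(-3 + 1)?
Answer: 13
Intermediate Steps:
f = 6 (f = -3*(-2) = 6)
B = -5/4 (B = 2 + (1/4)*(-13) = 2 - 13/4 = -5/4 ≈ -1.2500)
N = -8 (N = 8*(-1) = -8)
d(J, L) = (-8 + L)*(-5/4 + J) (d(J, L) = (J - 5/4)*(L - 8) = (-5/4 + J)*(-8 + L) = (-8 + L)*(-5/4 + J))
s(-7) - d(f, 4) = (1 - 7) - (10 - 8*6 - 5/4*4 + 6*4) = -6 - (10 - 48 - 5 + 24) = -6 - 1*(-19) = -6 + 19 = 13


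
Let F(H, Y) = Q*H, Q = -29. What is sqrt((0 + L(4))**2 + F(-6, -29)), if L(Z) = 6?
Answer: sqrt(210) ≈ 14.491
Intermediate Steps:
F(H, Y) = -29*H
sqrt((0 + L(4))**2 + F(-6, -29)) = sqrt((0 + 6)**2 - 29*(-6)) = sqrt(6**2 + 174) = sqrt(36 + 174) = sqrt(210)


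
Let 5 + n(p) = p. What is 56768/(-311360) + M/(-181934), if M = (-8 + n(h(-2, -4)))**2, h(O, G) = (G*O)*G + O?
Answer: -172122243/885108910 ≈ -0.19446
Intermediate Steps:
h(O, G) = O + O*G**2 (h(O, G) = O*G**2 + O = O + O*G**2)
n(p) = -5 + p
M = 2209 (M = (-8 + (-5 - 2*(1 + (-4)**2)))**2 = (-8 + (-5 - 2*(1 + 16)))**2 = (-8 + (-5 - 2*17))**2 = (-8 + (-5 - 34))**2 = (-8 - 39)**2 = (-47)**2 = 2209)
56768/(-311360) + M/(-181934) = 56768/(-311360) + 2209/(-181934) = 56768*(-1/311360) + 2209*(-1/181934) = -887/4865 - 2209/181934 = -172122243/885108910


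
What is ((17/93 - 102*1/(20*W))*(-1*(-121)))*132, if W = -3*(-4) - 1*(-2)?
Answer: -3145153/1085 ≈ -2898.8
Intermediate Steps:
W = 14 (W = 12 + 2 = 14)
((17/93 - 102*1/(20*W))*(-1*(-121)))*132 = ((17/93 - 102/(-4*(-5)*14))*(-1*(-121)))*132 = ((17*(1/93) - 102/(20*14))*121)*132 = ((17/93 - 102/280)*121)*132 = ((17/93 - 102*1/280)*121)*132 = ((17/93 - 51/140)*121)*132 = -2363/13020*121*132 = -285923/13020*132 = -3145153/1085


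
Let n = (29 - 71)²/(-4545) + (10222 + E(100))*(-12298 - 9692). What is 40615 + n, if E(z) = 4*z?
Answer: -117936268521/505 ≈ -2.3354e+8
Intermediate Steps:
n = -117956779096/505 (n = (29 - 71)²/(-4545) + (10222 + 4*100)*(-12298 - 9692) = (-42)²*(-1/4545) + (10222 + 400)*(-21990) = 1764*(-1/4545) + 10622*(-21990) = -196/505 - 233577780 = -117956779096/505 ≈ -2.3358e+8)
40615 + n = 40615 - 117956779096/505 = -117936268521/505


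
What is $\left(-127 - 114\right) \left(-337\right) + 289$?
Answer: $81506$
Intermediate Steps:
$\left(-127 - 114\right) \left(-337\right) + 289 = \left(-241\right) \left(-337\right) + 289 = 81217 + 289 = 81506$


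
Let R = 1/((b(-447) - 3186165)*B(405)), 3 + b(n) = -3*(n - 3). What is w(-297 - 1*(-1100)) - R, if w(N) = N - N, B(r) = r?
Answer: 1/1289851290 ≈ 7.7528e-10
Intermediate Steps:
w(N) = 0
b(n) = 6 - 3*n (b(n) = -3 - 3*(n - 3) = -3 - 3*(-3 + n) = -3 + (9 - 3*n) = 6 - 3*n)
R = -1/1289851290 (R = 1/(((6 - 3*(-447)) - 3186165)*405) = (1/405)/((6 + 1341) - 3186165) = (1/405)/(1347 - 3186165) = (1/405)/(-3184818) = -1/3184818*1/405 = -1/1289851290 ≈ -7.7528e-10)
w(-297 - 1*(-1100)) - R = 0 - 1*(-1/1289851290) = 0 + 1/1289851290 = 1/1289851290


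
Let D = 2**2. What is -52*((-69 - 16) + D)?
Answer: 4212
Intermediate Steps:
D = 4
-52*((-69 - 16) + D) = -52*((-69 - 16) + 4) = -52*(-85 + 4) = -52*(-81) = 4212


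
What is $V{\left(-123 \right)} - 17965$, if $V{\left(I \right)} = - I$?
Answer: $-17842$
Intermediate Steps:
$V{\left(-123 \right)} - 17965 = \left(-1\right) \left(-123\right) - 17965 = 123 - 17965 = -17842$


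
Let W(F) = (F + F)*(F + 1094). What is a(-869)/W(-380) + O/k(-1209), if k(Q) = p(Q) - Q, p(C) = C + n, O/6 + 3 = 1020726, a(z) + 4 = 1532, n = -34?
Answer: -12218054501/67830 ≈ -1.8013e+5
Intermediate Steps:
a(z) = 1528 (a(z) = -4 + 1532 = 1528)
O = 6124338 (O = -18 + 6*1020726 = -18 + 6124356 = 6124338)
W(F) = 2*F*(1094 + F) (W(F) = (2*F)*(1094 + F) = 2*F*(1094 + F))
p(C) = -34 + C (p(C) = C - 34 = -34 + C)
k(Q) = -34 (k(Q) = (-34 + Q) - Q = -34)
a(-869)/W(-380) + O/k(-1209) = 1528/((2*(-380)*(1094 - 380))) + 6124338/(-34) = 1528/((2*(-380)*714)) + 6124338*(-1/34) = 1528/(-542640) - 3062169/17 = 1528*(-1/542640) - 3062169/17 = -191/67830 - 3062169/17 = -12218054501/67830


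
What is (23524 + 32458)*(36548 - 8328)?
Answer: 1579812040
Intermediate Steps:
(23524 + 32458)*(36548 - 8328) = 55982*28220 = 1579812040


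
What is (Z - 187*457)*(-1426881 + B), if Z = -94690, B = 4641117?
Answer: -579041401164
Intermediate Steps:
(Z - 187*457)*(-1426881 + B) = (-94690 - 187*457)*(-1426881 + 4641117) = (-94690 - 85459)*3214236 = -180149*3214236 = -579041401164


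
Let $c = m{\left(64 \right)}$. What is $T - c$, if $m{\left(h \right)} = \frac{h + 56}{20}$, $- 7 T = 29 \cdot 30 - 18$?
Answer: $- \frac{894}{7} \approx -127.71$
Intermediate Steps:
$T = - \frac{852}{7}$ ($T = - \frac{29 \cdot 30 - 18}{7} = - \frac{870 - 18}{7} = \left(- \frac{1}{7}\right) 852 = - \frac{852}{7} \approx -121.71$)
$m{\left(h \right)} = \frac{14}{5} + \frac{h}{20}$ ($m{\left(h \right)} = \left(56 + h\right) \frac{1}{20} = \frac{14}{5} + \frac{h}{20}$)
$c = 6$ ($c = \frac{14}{5} + \frac{1}{20} \cdot 64 = \frac{14}{5} + \frac{16}{5} = 6$)
$T - c = - \frac{852}{7} - 6 = - \frac{894}{7}$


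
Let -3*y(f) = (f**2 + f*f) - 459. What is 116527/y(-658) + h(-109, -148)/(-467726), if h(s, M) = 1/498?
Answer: -4285634001203/10610082738948 ≈ -0.40392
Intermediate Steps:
h(s, M) = 1/498
y(f) = 153 - 2*f**2/3 (y(f) = -((f**2 + f*f) - 459)/3 = -((f**2 + f**2) - 459)/3 = -(2*f**2 - 459)/3 = -(-459 + 2*f**2)/3 = 153 - 2*f**2/3)
116527/y(-658) + h(-109, -148)/(-467726) = 116527/(153 - 2/3*(-658)**2) + (1/498)/(-467726) = 116527/(153 - 2/3*432964) + (1/498)*(-1/467726) = 116527/(153 - 865928/3) - 1/232927548 = 116527/(-865469/3) - 1/232927548 = 116527*(-3/865469) - 1/232927548 = -18399/45551 - 1/232927548 = -4285634001203/10610082738948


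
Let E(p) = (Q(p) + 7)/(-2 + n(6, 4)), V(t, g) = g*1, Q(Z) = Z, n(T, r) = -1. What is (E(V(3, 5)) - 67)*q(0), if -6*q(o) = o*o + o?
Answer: 0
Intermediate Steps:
q(o) = -o/6 - o²/6 (q(o) = -(o*o + o)/6 = -(o² + o)/6 = -(o + o²)/6 = -o/6 - o²/6)
V(t, g) = g
E(p) = -7/3 - p/3 (E(p) = (p + 7)/(-2 - 1) = (7 + p)/(-3) = (7 + p)*(-⅓) = -7/3 - p/3)
(E(V(3, 5)) - 67)*q(0) = ((-7/3 - ⅓*5) - 67)*(-⅙*0*(1 + 0)) = ((-7/3 - 5/3) - 67)*(-⅙*0*1) = (-4 - 67)*0 = -71*0 = 0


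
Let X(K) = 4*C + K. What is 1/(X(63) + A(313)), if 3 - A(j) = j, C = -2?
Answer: -1/255 ≈ -0.0039216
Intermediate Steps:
A(j) = 3 - j
X(K) = -8 + K (X(K) = 4*(-2) + K = -8 + K)
1/(X(63) + A(313)) = 1/((-8 + 63) + (3 - 1*313)) = 1/(55 + (3 - 313)) = 1/(55 - 310) = 1/(-255) = -1/255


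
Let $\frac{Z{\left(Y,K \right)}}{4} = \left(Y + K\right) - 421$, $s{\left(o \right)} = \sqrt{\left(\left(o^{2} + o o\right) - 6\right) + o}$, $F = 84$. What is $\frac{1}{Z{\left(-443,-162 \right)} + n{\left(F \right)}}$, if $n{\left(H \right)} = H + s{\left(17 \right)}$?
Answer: $- \frac{4020}{16159811} - \frac{\sqrt{589}}{16159811} \approx -0.00025027$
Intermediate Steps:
$s{\left(o \right)} = \sqrt{-6 + o + 2 o^{2}}$ ($s{\left(o \right)} = \sqrt{\left(\left(o^{2} + o^{2}\right) - 6\right) + o} = \sqrt{\left(2 o^{2} - 6\right) + o} = \sqrt{\left(-6 + 2 o^{2}\right) + o} = \sqrt{-6 + o + 2 o^{2}}$)
$n{\left(H \right)} = H + \sqrt{589}$ ($n{\left(H \right)} = H + \sqrt{-6 + 17 + 2 \cdot 17^{2}} = H + \sqrt{-6 + 17 + 2 \cdot 289} = H + \sqrt{-6 + 17 + 578} = H + \sqrt{589}$)
$Z{\left(Y,K \right)} = -1684 + 4 K + 4 Y$ ($Z{\left(Y,K \right)} = 4 \left(\left(Y + K\right) - 421\right) = 4 \left(\left(K + Y\right) - 421\right) = 4 \left(-421 + K + Y\right) = -1684 + 4 K + 4 Y$)
$\frac{1}{Z{\left(-443,-162 \right)} + n{\left(F \right)}} = \frac{1}{\left(-1684 + 4 \left(-162\right) + 4 \left(-443\right)\right) + \left(84 + \sqrt{589}\right)} = \frac{1}{\left(-1684 - 648 - 1772\right) + \left(84 + \sqrt{589}\right)} = \frac{1}{-4104 + \left(84 + \sqrt{589}\right)} = \frac{1}{-4020 + \sqrt{589}}$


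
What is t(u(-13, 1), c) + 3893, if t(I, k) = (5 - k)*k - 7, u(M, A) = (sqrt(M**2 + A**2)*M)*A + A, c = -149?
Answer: -19060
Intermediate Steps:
u(M, A) = A + A*M*sqrt(A**2 + M**2) (u(M, A) = (sqrt(A**2 + M**2)*M)*A + A = (M*sqrt(A**2 + M**2))*A + A = A*M*sqrt(A**2 + M**2) + A = A + A*M*sqrt(A**2 + M**2))
t(I, k) = -7 + k*(5 - k) (t(I, k) = k*(5 - k) - 7 = -7 + k*(5 - k))
t(u(-13, 1), c) + 3893 = (-7 - 1*(-149)**2 + 5*(-149)) + 3893 = (-7 - 1*22201 - 745) + 3893 = (-7 - 22201 - 745) + 3893 = -22953 + 3893 = -19060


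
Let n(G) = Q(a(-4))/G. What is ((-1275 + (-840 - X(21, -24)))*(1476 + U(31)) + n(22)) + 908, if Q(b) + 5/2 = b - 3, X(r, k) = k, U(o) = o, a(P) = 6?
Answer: -138610075/44 ≈ -3.1502e+6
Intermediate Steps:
Q(b) = -11/2 + b (Q(b) = -5/2 + (b - 3) = -5/2 + (-3 + b) = -11/2 + b)
n(G) = 1/(2*G) (n(G) = (-11/2 + 6)/G = 1/(2*G))
((-1275 + (-840 - X(21, -24)))*(1476 + U(31)) + n(22)) + 908 = ((-1275 + (-840 - 1*(-24)))*(1476 + 31) + (½)/22) + 908 = ((-1275 + (-840 + 24))*1507 + (½)*(1/22)) + 908 = ((-1275 - 816)*1507 + 1/44) + 908 = (-2091*1507 + 1/44) + 908 = (-3151137 + 1/44) + 908 = -138650027/44 + 908 = -138610075/44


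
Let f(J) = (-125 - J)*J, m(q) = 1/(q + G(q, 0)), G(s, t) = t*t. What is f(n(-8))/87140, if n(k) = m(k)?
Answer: 999/5576960 ≈ 0.00017913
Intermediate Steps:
G(s, t) = t**2
m(q) = 1/q (m(q) = 1/(q + 0**2) = 1/(q + 0) = 1/q)
n(k) = 1/k
f(J) = J*(-125 - J)
f(n(-8))/87140 = -1*(125 + 1/(-8))/(-8)/87140 = -1*(-1/8)*(125 - 1/8)*(1/87140) = -1*(-1/8)*999/8*(1/87140) = (999/64)*(1/87140) = 999/5576960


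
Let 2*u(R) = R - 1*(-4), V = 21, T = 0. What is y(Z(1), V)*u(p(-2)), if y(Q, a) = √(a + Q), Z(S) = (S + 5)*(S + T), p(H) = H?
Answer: 3*√3 ≈ 5.1962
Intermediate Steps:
u(R) = 2 + R/2 (u(R) = (R - 1*(-4))/2 = (R + 4)/2 = (4 + R)/2 = 2 + R/2)
Z(S) = S*(5 + S) (Z(S) = (S + 5)*(S + 0) = (5 + S)*S = S*(5 + S))
y(Q, a) = √(Q + a)
y(Z(1), V)*u(p(-2)) = √(1*(5 + 1) + 21)*(2 + (½)*(-2)) = √(1*6 + 21)*(2 - 1) = √(6 + 21)*1 = √27*1 = (3*√3)*1 = 3*√3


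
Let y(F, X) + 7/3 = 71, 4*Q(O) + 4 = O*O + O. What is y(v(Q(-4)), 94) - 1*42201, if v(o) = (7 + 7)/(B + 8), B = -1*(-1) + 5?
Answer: -126397/3 ≈ -42132.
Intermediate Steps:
B = 6 (B = 1 + 5 = 6)
Q(O) = -1 + O/4 + O²/4 (Q(O) = -1 + (O*O + O)/4 = -1 + (O² + O)/4 = -1 + (O + O²)/4 = -1 + (O/4 + O²/4) = -1 + O/4 + O²/4)
v(o) = 1 (v(o) = (7 + 7)/(6 + 8) = 14/14 = 14*(1/14) = 1)
y(F, X) = 206/3 (y(F, X) = -7/3 + 71 = 206/3)
y(v(Q(-4)), 94) - 1*42201 = 206/3 - 1*42201 = 206/3 - 42201 = -126397/3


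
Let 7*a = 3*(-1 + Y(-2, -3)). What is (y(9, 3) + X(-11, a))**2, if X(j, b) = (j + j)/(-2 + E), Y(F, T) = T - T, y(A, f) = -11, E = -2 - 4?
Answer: 1089/16 ≈ 68.063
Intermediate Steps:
E = -6
Y(F, T) = 0
a = -3/7 (a = (3*(-1 + 0))/7 = (3*(-1))/7 = (1/7)*(-3) = -3/7 ≈ -0.42857)
X(j, b) = -j/4 (X(j, b) = (j + j)/(-2 - 6) = (2*j)/(-8) = (2*j)*(-1/8) = -j/4)
(y(9, 3) + X(-11, a))**2 = (-11 - 1/4*(-11))**2 = (-11 + 11/4)**2 = (-33/4)**2 = 1089/16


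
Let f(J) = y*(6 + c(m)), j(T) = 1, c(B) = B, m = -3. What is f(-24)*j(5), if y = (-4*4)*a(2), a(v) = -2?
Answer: 96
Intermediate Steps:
y = 32 (y = -4*4*(-2) = -16*(-2) = 32)
f(J) = 96 (f(J) = 32*(6 - 3) = 32*3 = 96)
f(-24)*j(5) = 96*1 = 96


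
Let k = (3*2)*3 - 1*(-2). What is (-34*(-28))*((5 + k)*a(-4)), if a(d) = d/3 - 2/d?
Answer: -59500/3 ≈ -19833.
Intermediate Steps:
a(d) = -2/d + d/3 (a(d) = d*(⅓) - 2/d = d/3 - 2/d = -2/d + d/3)
k = 20 (k = 6*3 + 2 = 18 + 2 = 20)
(-34*(-28))*((5 + k)*a(-4)) = (-34*(-28))*((5 + 20)*(-2/(-4) + (⅓)*(-4))) = 952*(25*(-2*(-¼) - 4/3)) = 952*(25*(½ - 4/3)) = 952*(25*(-⅚)) = 952*(-125/6) = -59500/3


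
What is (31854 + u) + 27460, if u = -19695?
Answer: 39619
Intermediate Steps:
(31854 + u) + 27460 = (31854 - 19695) + 27460 = 12159 + 27460 = 39619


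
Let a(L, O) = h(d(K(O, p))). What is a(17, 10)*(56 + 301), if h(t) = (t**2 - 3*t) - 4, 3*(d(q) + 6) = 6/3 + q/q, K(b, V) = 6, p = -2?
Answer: 12852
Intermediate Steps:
d(q) = -5 (d(q) = -6 + (6/3 + q/q)/3 = -6 + (6*(1/3) + 1)/3 = -6 + (2 + 1)/3 = -6 + (1/3)*3 = -6 + 1 = -5)
h(t) = -4 + t**2 - 3*t
a(L, O) = 36 (a(L, O) = -4 + (-5)**2 - 3*(-5) = -4 + 25 + 15 = 36)
a(17, 10)*(56 + 301) = 36*(56 + 301) = 36*357 = 12852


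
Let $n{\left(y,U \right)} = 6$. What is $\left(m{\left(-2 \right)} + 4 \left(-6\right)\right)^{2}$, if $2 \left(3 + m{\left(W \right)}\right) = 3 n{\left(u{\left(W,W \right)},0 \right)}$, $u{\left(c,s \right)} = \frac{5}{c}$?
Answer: $324$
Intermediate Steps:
$m{\left(W \right)} = 6$ ($m{\left(W \right)} = -3 + \frac{3 \cdot 6}{2} = -3 + \frac{1}{2} \cdot 18 = -3 + 9 = 6$)
$\left(m{\left(-2 \right)} + 4 \left(-6\right)\right)^{2} = \left(6 + 4 \left(-6\right)\right)^{2} = \left(6 - 24\right)^{2} = \left(-18\right)^{2} = 324$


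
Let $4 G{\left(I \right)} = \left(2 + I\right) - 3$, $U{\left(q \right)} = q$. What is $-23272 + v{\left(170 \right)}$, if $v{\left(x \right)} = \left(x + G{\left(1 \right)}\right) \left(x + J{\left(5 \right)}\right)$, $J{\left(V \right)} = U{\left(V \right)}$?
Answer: $6478$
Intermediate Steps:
$J{\left(V \right)} = V$
$G{\left(I \right)} = - \frac{1}{4} + \frac{I}{4}$ ($G{\left(I \right)} = \frac{\left(2 + I\right) - 3}{4} = \frac{-1 + I}{4} = - \frac{1}{4} + \frac{I}{4}$)
$v{\left(x \right)} = x \left(5 + x\right)$ ($v{\left(x \right)} = \left(x + \left(- \frac{1}{4} + \frac{1}{4} \cdot 1\right)\right) \left(x + 5\right) = \left(x + \left(- \frac{1}{4} + \frac{1}{4}\right)\right) \left(5 + x\right) = \left(x + 0\right) \left(5 + x\right) = x \left(5 + x\right)$)
$-23272 + v{\left(170 \right)} = -23272 + 170 \left(5 + 170\right) = -23272 + 170 \cdot 175 = -23272 + 29750 = 6478$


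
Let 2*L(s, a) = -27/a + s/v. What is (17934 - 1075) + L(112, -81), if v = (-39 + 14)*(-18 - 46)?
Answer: 10115521/600 ≈ 16859.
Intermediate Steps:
v = 1600 (v = -25*(-64) = 1600)
L(s, a) = -27/(2*a) + s/3200 (L(s, a) = (-27/a + s/1600)/2 = -27/(2*a) + s/3200)
(17934 - 1075) + L(112, -81) = (17934 - 1075) + (1/3200)*(-43200 - 81*112)/(-81) = 16859 + (1/3200)*(-1/81)*(-43200 - 9072) = 16859 + (1/3200)*(-1/81)*(-52272) = 16859 + 121/600 = 10115521/600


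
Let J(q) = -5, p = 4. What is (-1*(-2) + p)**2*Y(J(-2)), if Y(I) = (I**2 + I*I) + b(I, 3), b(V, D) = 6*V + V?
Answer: 540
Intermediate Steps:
b(V, D) = 7*V
Y(I) = 2*I**2 + 7*I (Y(I) = (I**2 + I*I) + 7*I = (I**2 + I**2) + 7*I = 2*I**2 + 7*I)
(-1*(-2) + p)**2*Y(J(-2)) = (-1*(-2) + 4)**2*(-5*(7 + 2*(-5))) = (2 + 4)**2*(-5*(7 - 10)) = 6**2*(-5*(-3)) = 36*15 = 540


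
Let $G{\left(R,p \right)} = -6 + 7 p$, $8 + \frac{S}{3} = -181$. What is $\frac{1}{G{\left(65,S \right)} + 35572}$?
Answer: $\frac{1}{31597} \approx 3.1649 \cdot 10^{-5}$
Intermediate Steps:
$S = -567$ ($S = -24 + 3 \left(-181\right) = -24 - 543 = -567$)
$\frac{1}{G{\left(65,S \right)} + 35572} = \frac{1}{\left(-6 + 7 \left(-567\right)\right) + 35572} = \frac{1}{\left(-6 - 3969\right) + 35572} = \frac{1}{-3975 + 35572} = \frac{1}{31597}$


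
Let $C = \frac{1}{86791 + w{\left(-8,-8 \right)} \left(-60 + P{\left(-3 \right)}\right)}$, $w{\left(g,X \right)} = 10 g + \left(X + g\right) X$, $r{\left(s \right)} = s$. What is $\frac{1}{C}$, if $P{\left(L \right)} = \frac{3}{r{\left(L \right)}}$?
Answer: $83863$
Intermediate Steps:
$w{\left(g,X \right)} = 10 g + X \left(X + g\right)$
$P{\left(L \right)} = \frac{3}{L}$
$C = \frac{1}{83863}$ ($C = \frac{1}{86791 + \left(\left(-8\right)^{2} + 10 \left(-8\right) - -64\right) \left(-60 + \frac{3}{-3}\right)} = \frac{1}{86791 + \left(64 - 80 + 64\right) \left(-60 + 3 \left(- \frac{1}{3}\right)\right)} = \frac{1}{86791 + 48 \left(-60 - 1\right)} = \frac{1}{86791 + 48 \left(-61\right)} = \frac{1}{86791 - 2928} = \frac{1}{83863} \approx 1.1924 \cdot 10^{-5}$)
$\frac{1}{C} = \frac{1}{\frac{1}{83863}} = 83863$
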